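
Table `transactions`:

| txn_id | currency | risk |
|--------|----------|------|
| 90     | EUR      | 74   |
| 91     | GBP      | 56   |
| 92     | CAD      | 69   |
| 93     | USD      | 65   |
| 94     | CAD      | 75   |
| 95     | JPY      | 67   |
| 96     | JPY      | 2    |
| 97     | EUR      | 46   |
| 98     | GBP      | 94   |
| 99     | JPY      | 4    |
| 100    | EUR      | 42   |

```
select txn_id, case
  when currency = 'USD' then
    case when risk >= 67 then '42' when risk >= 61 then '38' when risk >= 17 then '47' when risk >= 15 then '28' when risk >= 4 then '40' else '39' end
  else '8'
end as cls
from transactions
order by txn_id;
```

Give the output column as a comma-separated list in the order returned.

8, 8, 8, 38, 8, 8, 8, 8, 8, 8, 8

txn_id=90: currency='EUR' → outer ELSE → 8
txn_id=91: currency='GBP' → outer ELSE → 8
txn_id=92: currency='CAD' → outer ELSE → 8
txn_id=93: currency='USD' → inner[risk >= 61] → 38
txn_id=94: currency='CAD' → outer ELSE → 8
txn_id=95: currency='JPY' → outer ELSE → 8
txn_id=96: currency='JPY' → outer ELSE → 8
txn_id=97: currency='EUR' → outer ELSE → 8
txn_id=98: currency='GBP' → outer ELSE → 8
txn_id=99: currency='JPY' → outer ELSE → 8
txn_id=100: currency='EUR' → outer ELSE → 8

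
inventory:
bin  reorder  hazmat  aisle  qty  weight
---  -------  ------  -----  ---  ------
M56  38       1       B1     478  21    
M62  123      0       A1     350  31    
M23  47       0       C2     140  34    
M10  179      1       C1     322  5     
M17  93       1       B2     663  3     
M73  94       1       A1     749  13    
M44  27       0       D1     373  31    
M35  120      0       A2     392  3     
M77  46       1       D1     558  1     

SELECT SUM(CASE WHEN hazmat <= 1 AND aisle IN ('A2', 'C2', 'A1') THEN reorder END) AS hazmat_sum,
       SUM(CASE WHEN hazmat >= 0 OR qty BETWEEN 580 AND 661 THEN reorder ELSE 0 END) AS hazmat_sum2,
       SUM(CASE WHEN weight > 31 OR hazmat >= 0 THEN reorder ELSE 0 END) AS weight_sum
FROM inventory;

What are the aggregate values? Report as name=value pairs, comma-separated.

hazmat_sum=384, hazmat_sum2=767, weight_sum=767

[hazmat_sum: hazmat <= 1 AND aisle IN ('A2', 'C2', 'A1')]
bin=M56: ✗
bin=M62: ✓ → 123
bin=M23: ✓ → 47
bin=M10: ✗
bin=M17: ✗
bin=M73: ✓ → 94
bin=M44: ✗
bin=M35: ✓ → 120
bin=M77: ✗
hazmat_sum = 123 + 47 + 94 + 120 = 384
—
[hazmat_sum2: hazmat >= 0 OR qty BETWEEN 580 AND 661]
bin=M56: ✓ → 38
bin=M62: ✓ → 123
bin=M23: ✓ → 47
bin=M10: ✓ → 179
bin=M17: ✓ → 93
bin=M73: ✓ → 94
bin=M44: ✓ → 27
bin=M35: ✓ → 120
bin=M77: ✓ → 46
hazmat_sum2 = 38 + 123 + 47 + 179 + 93 + 94 + 27 + 120 + 46 = 767
—
[weight_sum: weight > 31 OR hazmat >= 0]
bin=M56: ✓ → 38
bin=M62: ✓ → 123
bin=M23: ✓ → 47
bin=M10: ✓ → 179
bin=M17: ✓ → 93
bin=M73: ✓ → 94
bin=M44: ✓ → 27
bin=M35: ✓ → 120
bin=M77: ✓ → 46
weight_sum = 38 + 123 + 47 + 179 + 93 + 94 + 27 + 120 + 46 = 767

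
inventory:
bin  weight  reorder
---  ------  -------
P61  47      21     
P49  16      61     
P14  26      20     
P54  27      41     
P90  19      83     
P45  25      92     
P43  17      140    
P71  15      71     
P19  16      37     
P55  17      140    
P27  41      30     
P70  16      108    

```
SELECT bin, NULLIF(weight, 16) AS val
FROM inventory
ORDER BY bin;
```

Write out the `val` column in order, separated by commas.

bin=P14: weight=26 vs 16: differ → 26
bin=P19: weight=16 vs 16: equal → NULL
bin=P27: weight=41 vs 16: differ → 41
bin=P43: weight=17 vs 16: differ → 17
bin=P45: weight=25 vs 16: differ → 25
bin=P49: weight=16 vs 16: equal → NULL
bin=P54: weight=27 vs 16: differ → 27
bin=P55: weight=17 vs 16: differ → 17
bin=P61: weight=47 vs 16: differ → 47
bin=P70: weight=16 vs 16: equal → NULL
bin=P71: weight=15 vs 16: differ → 15
bin=P90: weight=19 vs 16: differ → 19

26, NULL, 41, 17, 25, NULL, 27, 17, 47, NULL, 15, 19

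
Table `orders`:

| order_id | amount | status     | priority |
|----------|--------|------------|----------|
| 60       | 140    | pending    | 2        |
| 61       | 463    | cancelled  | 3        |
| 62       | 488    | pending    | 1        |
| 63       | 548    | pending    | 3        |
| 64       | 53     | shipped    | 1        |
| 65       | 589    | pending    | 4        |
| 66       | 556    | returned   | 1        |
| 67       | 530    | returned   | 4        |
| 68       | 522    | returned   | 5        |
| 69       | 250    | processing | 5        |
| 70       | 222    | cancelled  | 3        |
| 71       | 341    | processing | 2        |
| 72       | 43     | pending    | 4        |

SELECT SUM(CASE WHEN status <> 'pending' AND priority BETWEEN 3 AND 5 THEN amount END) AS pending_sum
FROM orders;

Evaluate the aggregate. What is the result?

order_id=60: ✗
order_id=61: ✓ → 463
order_id=62: ✗
order_id=63: ✗
order_id=64: ✗
order_id=65: ✗
order_id=66: ✗
order_id=67: ✓ → 530
order_id=68: ✓ → 522
order_id=69: ✓ → 250
order_id=70: ✓ → 222
order_id=71: ✗
order_id=72: ✗
pending_sum = 463 + 530 + 522 + 250 + 222 = 1987

1987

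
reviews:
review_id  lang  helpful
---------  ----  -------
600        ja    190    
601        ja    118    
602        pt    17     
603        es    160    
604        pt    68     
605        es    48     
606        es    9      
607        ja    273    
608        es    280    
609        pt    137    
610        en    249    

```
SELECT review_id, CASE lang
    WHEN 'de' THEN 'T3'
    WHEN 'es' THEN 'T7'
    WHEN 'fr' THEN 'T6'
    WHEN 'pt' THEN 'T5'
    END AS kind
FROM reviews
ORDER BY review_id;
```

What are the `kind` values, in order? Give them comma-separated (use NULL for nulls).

NULL, NULL, T5, T7, T5, T7, T7, NULL, T7, T5, NULL

review_id=600: (no match → NULL) → NULL
review_id=601: (no match → NULL) → NULL
review_id=602: lang='pt' → T5
review_id=603: lang='es' → T7
review_id=604: lang='pt' → T5
review_id=605: lang='es' → T7
review_id=606: lang='es' → T7
review_id=607: (no match → NULL) → NULL
review_id=608: lang='es' → T7
review_id=609: lang='pt' → T5
review_id=610: (no match → NULL) → NULL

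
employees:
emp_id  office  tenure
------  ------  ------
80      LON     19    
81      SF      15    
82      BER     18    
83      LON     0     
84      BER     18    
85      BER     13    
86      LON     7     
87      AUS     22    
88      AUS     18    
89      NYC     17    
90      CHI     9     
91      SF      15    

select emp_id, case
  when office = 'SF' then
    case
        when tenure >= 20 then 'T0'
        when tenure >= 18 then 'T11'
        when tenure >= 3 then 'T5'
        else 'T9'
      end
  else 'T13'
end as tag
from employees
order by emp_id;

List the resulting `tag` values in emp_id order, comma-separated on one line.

emp_id=80: office='LON' → outer ELSE → T13
emp_id=81: office='SF' → inner[tenure >= 3] → T5
emp_id=82: office='BER' → outer ELSE → T13
emp_id=83: office='LON' → outer ELSE → T13
emp_id=84: office='BER' → outer ELSE → T13
emp_id=85: office='BER' → outer ELSE → T13
emp_id=86: office='LON' → outer ELSE → T13
emp_id=87: office='AUS' → outer ELSE → T13
emp_id=88: office='AUS' → outer ELSE → T13
emp_id=89: office='NYC' → outer ELSE → T13
emp_id=90: office='CHI' → outer ELSE → T13
emp_id=91: office='SF' → inner[tenure >= 3] → T5

T13, T5, T13, T13, T13, T13, T13, T13, T13, T13, T13, T5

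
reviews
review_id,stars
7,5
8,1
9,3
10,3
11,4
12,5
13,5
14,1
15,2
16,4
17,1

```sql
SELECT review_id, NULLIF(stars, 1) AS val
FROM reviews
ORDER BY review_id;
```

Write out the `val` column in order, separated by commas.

5, NULL, 3, 3, 4, 5, 5, NULL, 2, 4, NULL

review_id=7: stars=5 vs 1: differ → 5
review_id=8: stars=1 vs 1: equal → NULL
review_id=9: stars=3 vs 1: differ → 3
review_id=10: stars=3 vs 1: differ → 3
review_id=11: stars=4 vs 1: differ → 4
review_id=12: stars=5 vs 1: differ → 5
review_id=13: stars=5 vs 1: differ → 5
review_id=14: stars=1 vs 1: equal → NULL
review_id=15: stars=2 vs 1: differ → 2
review_id=16: stars=4 vs 1: differ → 4
review_id=17: stars=1 vs 1: equal → NULL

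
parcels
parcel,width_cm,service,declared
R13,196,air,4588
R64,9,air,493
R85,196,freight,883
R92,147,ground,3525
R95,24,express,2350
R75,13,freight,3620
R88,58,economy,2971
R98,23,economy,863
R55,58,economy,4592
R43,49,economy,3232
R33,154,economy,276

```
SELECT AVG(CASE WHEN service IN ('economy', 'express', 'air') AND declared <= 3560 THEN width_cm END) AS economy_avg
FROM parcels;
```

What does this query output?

52.8333333333

parcel=R13: ✗
parcel=R64: ✓ → 9
parcel=R85: ✗
parcel=R92: ✗
parcel=R95: ✓ → 24
parcel=R75: ✗
parcel=R88: ✓ → 58
parcel=R98: ✓ → 23
parcel=R55: ✗
parcel=R43: ✓ → 49
parcel=R33: ✓ → 154
economy_avg = (9 + 24 + 58 + 23 + 49 + 154) / 6 = 52.8333333333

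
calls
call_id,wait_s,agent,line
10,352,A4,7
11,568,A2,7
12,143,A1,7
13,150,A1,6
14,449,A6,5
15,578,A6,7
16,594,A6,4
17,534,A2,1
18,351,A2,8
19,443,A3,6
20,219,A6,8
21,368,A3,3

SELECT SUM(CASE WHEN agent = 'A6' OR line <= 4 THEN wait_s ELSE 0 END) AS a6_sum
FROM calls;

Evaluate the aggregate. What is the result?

call_id=10: ✗
call_id=11: ✗
call_id=12: ✗
call_id=13: ✗
call_id=14: ✓ → 449
call_id=15: ✓ → 578
call_id=16: ✓ → 594
call_id=17: ✓ → 534
call_id=18: ✗
call_id=19: ✗
call_id=20: ✓ → 219
call_id=21: ✓ → 368
a6_sum = 449 + 578 + 594 + 534 + 219 + 368 = 2742

2742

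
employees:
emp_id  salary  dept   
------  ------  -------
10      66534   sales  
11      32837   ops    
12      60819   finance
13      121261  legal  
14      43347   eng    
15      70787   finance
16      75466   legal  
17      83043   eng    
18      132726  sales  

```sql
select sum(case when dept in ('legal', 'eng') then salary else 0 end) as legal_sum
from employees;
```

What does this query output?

323117

emp_id=10: ✗
emp_id=11: ✗
emp_id=12: ✗
emp_id=13: ✓ → 121261
emp_id=14: ✓ → 43347
emp_id=15: ✗
emp_id=16: ✓ → 75466
emp_id=17: ✓ → 83043
emp_id=18: ✗
legal_sum = 121261 + 43347 + 75466 + 83043 = 323117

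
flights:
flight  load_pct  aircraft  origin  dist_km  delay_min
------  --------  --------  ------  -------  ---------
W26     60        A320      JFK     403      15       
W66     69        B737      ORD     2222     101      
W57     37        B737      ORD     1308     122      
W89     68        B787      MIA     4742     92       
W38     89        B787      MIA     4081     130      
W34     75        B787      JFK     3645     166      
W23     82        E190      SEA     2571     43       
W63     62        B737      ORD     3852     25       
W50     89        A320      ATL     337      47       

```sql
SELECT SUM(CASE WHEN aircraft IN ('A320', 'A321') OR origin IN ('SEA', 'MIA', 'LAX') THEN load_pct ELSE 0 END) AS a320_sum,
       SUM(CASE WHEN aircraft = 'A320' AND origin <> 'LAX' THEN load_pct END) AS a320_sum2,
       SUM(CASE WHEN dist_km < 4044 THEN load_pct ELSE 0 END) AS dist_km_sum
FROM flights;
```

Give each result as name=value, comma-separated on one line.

[a320_sum: aircraft IN ('A320', 'A321') OR origin IN ('SEA', 'MIA', 'LAX')]
flight=W26: ✓ → 60
flight=W66: ✗
flight=W57: ✗
flight=W89: ✓ → 68
flight=W38: ✓ → 89
flight=W34: ✗
flight=W23: ✓ → 82
flight=W63: ✗
flight=W50: ✓ → 89
a320_sum = 60 + 68 + 89 + 82 + 89 = 388
—
[a320_sum2: aircraft = 'A320' AND origin <> 'LAX']
flight=W26: ✓ → 60
flight=W66: ✗
flight=W57: ✗
flight=W89: ✗
flight=W38: ✗
flight=W34: ✗
flight=W23: ✗
flight=W63: ✗
flight=W50: ✓ → 89
a320_sum2 = 60 + 89 = 149
—
[dist_km_sum: dist_km < 4044]
flight=W26: ✓ → 60
flight=W66: ✓ → 69
flight=W57: ✓ → 37
flight=W89: ✗
flight=W38: ✗
flight=W34: ✓ → 75
flight=W23: ✓ → 82
flight=W63: ✓ → 62
flight=W50: ✓ → 89
dist_km_sum = 60 + 69 + 37 + 75 + 82 + 62 + 89 = 474

a320_sum=388, a320_sum2=149, dist_km_sum=474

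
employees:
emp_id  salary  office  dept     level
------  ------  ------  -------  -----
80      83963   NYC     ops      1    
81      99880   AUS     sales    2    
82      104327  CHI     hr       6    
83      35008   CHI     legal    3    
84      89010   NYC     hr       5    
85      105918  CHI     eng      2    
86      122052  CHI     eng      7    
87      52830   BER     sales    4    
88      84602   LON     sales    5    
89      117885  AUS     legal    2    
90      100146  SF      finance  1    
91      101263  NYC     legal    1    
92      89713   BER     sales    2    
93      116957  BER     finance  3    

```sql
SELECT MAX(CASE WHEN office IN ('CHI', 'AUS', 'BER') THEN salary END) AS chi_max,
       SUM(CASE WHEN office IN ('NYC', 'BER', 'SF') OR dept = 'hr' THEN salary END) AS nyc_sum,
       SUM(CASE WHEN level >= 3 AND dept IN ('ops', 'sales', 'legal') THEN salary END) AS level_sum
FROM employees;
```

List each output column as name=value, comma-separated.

chi_max=122052, nyc_sum=738209, level_sum=172440

[chi_max: office IN ('CHI', 'AUS', 'BER')]
emp_id=80: ✗
emp_id=81: ✓ → 99880
emp_id=82: ✓ → 104327
emp_id=83: ✓ → 35008
emp_id=84: ✗
emp_id=85: ✓ → 105918
emp_id=86: ✓ → 122052
emp_id=87: ✓ → 52830
emp_id=88: ✗
emp_id=89: ✓ → 117885
emp_id=90: ✗
emp_id=91: ✗
emp_id=92: ✓ → 89713
emp_id=93: ✓ → 116957
chi_max = MAX(99880, 104327, 35008, 105918, 122052, 52830, 117885, 89713, 116957) = 122052
—
[nyc_sum: office IN ('NYC', 'BER', 'SF') OR dept = 'hr']
emp_id=80: ✓ → 83963
emp_id=81: ✗
emp_id=82: ✓ → 104327
emp_id=83: ✗
emp_id=84: ✓ → 89010
emp_id=85: ✗
emp_id=86: ✗
emp_id=87: ✓ → 52830
emp_id=88: ✗
emp_id=89: ✗
emp_id=90: ✓ → 100146
emp_id=91: ✓ → 101263
emp_id=92: ✓ → 89713
emp_id=93: ✓ → 116957
nyc_sum = 83963 + 104327 + 89010 + 52830 + 100146 + 101263 + 89713 + 116957 = 738209
—
[level_sum: level >= 3 AND dept IN ('ops', 'sales', 'legal')]
emp_id=80: ✗
emp_id=81: ✗
emp_id=82: ✗
emp_id=83: ✓ → 35008
emp_id=84: ✗
emp_id=85: ✗
emp_id=86: ✗
emp_id=87: ✓ → 52830
emp_id=88: ✓ → 84602
emp_id=89: ✗
emp_id=90: ✗
emp_id=91: ✗
emp_id=92: ✗
emp_id=93: ✗
level_sum = 35008 + 52830 + 84602 = 172440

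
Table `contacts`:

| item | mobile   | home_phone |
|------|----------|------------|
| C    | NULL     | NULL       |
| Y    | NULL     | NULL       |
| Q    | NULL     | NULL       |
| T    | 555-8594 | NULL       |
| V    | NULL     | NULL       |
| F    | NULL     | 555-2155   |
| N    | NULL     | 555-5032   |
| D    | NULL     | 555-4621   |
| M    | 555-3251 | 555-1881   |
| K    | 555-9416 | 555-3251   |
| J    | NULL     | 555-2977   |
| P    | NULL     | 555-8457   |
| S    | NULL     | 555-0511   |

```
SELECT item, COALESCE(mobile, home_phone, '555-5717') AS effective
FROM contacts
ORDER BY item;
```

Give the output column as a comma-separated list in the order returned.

item=C: mobile=NULL, home_phone=NULL, → literal 555-5717 → 555-5717
item=D: mobile=NULL, home_phone=555-4621 → 555-4621
item=F: mobile=NULL, home_phone=555-2155 → 555-2155
item=J: mobile=NULL, home_phone=555-2977 → 555-2977
item=K: mobile=555-9416 → 555-9416
item=M: mobile=555-3251 → 555-3251
item=N: mobile=NULL, home_phone=555-5032 → 555-5032
item=P: mobile=NULL, home_phone=555-8457 → 555-8457
item=Q: mobile=NULL, home_phone=NULL, → literal 555-5717 → 555-5717
item=S: mobile=NULL, home_phone=555-0511 → 555-0511
item=T: mobile=555-8594 → 555-8594
item=V: mobile=NULL, home_phone=NULL, → literal 555-5717 → 555-5717
item=Y: mobile=NULL, home_phone=NULL, → literal 555-5717 → 555-5717

555-5717, 555-4621, 555-2155, 555-2977, 555-9416, 555-3251, 555-5032, 555-8457, 555-5717, 555-0511, 555-8594, 555-5717, 555-5717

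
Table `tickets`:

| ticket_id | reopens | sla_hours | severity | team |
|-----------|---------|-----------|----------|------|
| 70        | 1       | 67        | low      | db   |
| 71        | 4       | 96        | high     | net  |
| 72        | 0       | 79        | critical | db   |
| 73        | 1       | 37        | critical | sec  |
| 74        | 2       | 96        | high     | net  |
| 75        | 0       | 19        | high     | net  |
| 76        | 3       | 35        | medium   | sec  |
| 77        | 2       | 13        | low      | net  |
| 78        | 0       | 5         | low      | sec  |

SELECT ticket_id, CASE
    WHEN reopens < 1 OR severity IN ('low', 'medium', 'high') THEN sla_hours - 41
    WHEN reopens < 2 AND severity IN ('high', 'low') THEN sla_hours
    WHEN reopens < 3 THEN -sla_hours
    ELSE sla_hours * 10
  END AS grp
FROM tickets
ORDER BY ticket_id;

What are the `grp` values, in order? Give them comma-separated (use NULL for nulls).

26, 55, 38, -37, 55, -22, -6, -28, -36

ticket_id=70: reopens < 1 OR severity IN ('low', 'medium', 'high') → 26
ticket_id=71: reopens < 1 OR severity IN ('low', 'medium', 'high') → 55
ticket_id=72: reopens < 1 OR severity IN ('low', 'medium', 'high') → 38
ticket_id=73: reopens < 3 → -37
ticket_id=74: reopens < 1 OR severity IN ('low', 'medium', 'high') → 55
ticket_id=75: reopens < 1 OR severity IN ('low', 'medium', 'high') → -22
ticket_id=76: reopens < 1 OR severity IN ('low', 'medium', 'high') → -6
ticket_id=77: reopens < 1 OR severity IN ('low', 'medium', 'high') → -28
ticket_id=78: reopens < 1 OR severity IN ('low', 'medium', 'high') → -36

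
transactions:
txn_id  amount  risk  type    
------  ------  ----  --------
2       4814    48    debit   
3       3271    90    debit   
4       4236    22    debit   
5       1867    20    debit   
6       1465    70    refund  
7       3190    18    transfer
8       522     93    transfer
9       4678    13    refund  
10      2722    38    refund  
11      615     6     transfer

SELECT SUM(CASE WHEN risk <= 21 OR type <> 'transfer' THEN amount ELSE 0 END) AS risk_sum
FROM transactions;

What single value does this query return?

txn_id=2: ✓ → 4814
txn_id=3: ✓ → 3271
txn_id=4: ✓ → 4236
txn_id=5: ✓ → 1867
txn_id=6: ✓ → 1465
txn_id=7: ✓ → 3190
txn_id=8: ✗
txn_id=9: ✓ → 4678
txn_id=10: ✓ → 2722
txn_id=11: ✓ → 615
risk_sum = 4814 + 3271 + 4236 + 1867 + 1465 + 3190 + 4678 + 2722 + 615 = 26858

26858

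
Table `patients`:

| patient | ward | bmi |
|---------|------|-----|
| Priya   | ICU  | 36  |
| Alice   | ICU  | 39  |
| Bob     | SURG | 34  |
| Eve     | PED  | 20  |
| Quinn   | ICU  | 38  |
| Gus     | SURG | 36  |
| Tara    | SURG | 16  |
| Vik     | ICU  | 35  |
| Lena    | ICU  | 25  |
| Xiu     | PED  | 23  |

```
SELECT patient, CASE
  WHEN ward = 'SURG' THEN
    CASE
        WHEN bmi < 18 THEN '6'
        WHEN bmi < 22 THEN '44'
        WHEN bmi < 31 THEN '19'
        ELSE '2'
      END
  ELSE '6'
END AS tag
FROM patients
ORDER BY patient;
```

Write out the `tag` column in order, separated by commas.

patient=Alice: ward='ICU' → outer ELSE → 6
patient=Bob: ward='SURG' → inner[ELSE] → 2
patient=Eve: ward='PED' → outer ELSE → 6
patient=Gus: ward='SURG' → inner[ELSE] → 2
patient=Lena: ward='ICU' → outer ELSE → 6
patient=Priya: ward='ICU' → outer ELSE → 6
patient=Quinn: ward='ICU' → outer ELSE → 6
patient=Tara: ward='SURG' → inner[bmi < 18] → 6
patient=Vik: ward='ICU' → outer ELSE → 6
patient=Xiu: ward='PED' → outer ELSE → 6

6, 2, 6, 2, 6, 6, 6, 6, 6, 6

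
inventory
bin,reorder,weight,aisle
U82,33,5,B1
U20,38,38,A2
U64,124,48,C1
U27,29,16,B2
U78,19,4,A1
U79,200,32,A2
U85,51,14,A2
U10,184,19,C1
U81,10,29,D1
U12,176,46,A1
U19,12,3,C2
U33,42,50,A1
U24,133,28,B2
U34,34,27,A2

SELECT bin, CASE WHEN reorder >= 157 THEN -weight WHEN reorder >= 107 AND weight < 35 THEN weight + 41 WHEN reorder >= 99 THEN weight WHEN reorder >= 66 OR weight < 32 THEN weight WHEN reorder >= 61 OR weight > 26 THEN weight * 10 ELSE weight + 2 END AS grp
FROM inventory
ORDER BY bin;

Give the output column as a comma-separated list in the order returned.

bin=U10: reorder >= 157 → -19
bin=U12: reorder >= 157 → -46
bin=U19: reorder >= 66 OR weight < 32 → 3
bin=U20: reorder >= 61 OR weight > 26 → 380
bin=U24: reorder >= 107 AND weight < 35 → 69
bin=U27: reorder >= 66 OR weight < 32 → 16
bin=U33: reorder >= 61 OR weight > 26 → 500
bin=U34: reorder >= 66 OR weight < 32 → 27
bin=U64: reorder >= 99 → 48
bin=U78: reorder >= 66 OR weight < 32 → 4
bin=U79: reorder >= 157 → -32
bin=U81: reorder >= 66 OR weight < 32 → 29
bin=U82: reorder >= 66 OR weight < 32 → 5
bin=U85: reorder >= 66 OR weight < 32 → 14

-19, -46, 3, 380, 69, 16, 500, 27, 48, 4, -32, 29, 5, 14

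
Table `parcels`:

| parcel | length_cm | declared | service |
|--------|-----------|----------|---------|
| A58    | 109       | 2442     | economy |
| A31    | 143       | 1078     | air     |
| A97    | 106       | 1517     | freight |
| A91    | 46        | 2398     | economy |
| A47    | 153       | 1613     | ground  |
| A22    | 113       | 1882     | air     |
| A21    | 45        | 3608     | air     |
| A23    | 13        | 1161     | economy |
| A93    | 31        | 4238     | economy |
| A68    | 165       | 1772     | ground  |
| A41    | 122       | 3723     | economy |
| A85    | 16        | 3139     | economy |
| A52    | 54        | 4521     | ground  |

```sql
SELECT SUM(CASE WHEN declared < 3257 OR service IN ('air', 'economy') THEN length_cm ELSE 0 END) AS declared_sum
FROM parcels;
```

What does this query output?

parcel=A58: ✓ → 109
parcel=A31: ✓ → 143
parcel=A97: ✓ → 106
parcel=A91: ✓ → 46
parcel=A47: ✓ → 153
parcel=A22: ✓ → 113
parcel=A21: ✓ → 45
parcel=A23: ✓ → 13
parcel=A93: ✓ → 31
parcel=A68: ✓ → 165
parcel=A41: ✓ → 122
parcel=A85: ✓ → 16
parcel=A52: ✗
declared_sum = 109 + 143 + 106 + 46 + 153 + 113 + 45 + 13 + 31 + 165 + 122 + 16 = 1062

1062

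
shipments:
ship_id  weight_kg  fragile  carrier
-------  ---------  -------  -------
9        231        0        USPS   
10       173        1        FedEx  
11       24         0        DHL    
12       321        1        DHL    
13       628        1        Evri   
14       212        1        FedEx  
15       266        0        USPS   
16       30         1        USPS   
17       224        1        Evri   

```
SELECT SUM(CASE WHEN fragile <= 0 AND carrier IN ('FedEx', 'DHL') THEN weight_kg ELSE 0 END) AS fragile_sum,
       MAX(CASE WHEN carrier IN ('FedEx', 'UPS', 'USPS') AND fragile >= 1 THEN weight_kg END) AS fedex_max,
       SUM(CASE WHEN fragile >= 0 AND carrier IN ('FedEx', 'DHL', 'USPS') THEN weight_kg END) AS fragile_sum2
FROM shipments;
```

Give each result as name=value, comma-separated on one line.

fragile_sum=24, fedex_max=212, fragile_sum2=1257

[fragile_sum: fragile <= 0 AND carrier IN ('FedEx', 'DHL')]
ship_id=9: ✗
ship_id=10: ✗
ship_id=11: ✓ → 24
ship_id=12: ✗
ship_id=13: ✗
ship_id=14: ✗
ship_id=15: ✗
ship_id=16: ✗
ship_id=17: ✗
fragile_sum = 24
—
[fedex_max: carrier IN ('FedEx', 'UPS', 'USPS') AND fragile >= 1]
ship_id=9: ✗
ship_id=10: ✓ → 173
ship_id=11: ✗
ship_id=12: ✗
ship_id=13: ✗
ship_id=14: ✓ → 212
ship_id=15: ✗
ship_id=16: ✓ → 30
ship_id=17: ✗
fedex_max = MAX(173, 212, 30) = 212
—
[fragile_sum2: fragile >= 0 AND carrier IN ('FedEx', 'DHL', 'USPS')]
ship_id=9: ✓ → 231
ship_id=10: ✓ → 173
ship_id=11: ✓ → 24
ship_id=12: ✓ → 321
ship_id=13: ✗
ship_id=14: ✓ → 212
ship_id=15: ✓ → 266
ship_id=16: ✓ → 30
ship_id=17: ✗
fragile_sum2 = 231 + 173 + 24 + 321 + 212 + 266 + 30 = 1257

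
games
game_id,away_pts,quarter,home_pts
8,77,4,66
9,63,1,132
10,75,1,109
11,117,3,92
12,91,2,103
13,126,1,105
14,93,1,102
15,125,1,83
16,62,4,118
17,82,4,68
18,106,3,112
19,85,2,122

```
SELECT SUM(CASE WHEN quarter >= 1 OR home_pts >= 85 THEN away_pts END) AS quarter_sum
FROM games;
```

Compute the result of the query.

game_id=8: ✓ → 77
game_id=9: ✓ → 63
game_id=10: ✓ → 75
game_id=11: ✓ → 117
game_id=12: ✓ → 91
game_id=13: ✓ → 126
game_id=14: ✓ → 93
game_id=15: ✓ → 125
game_id=16: ✓ → 62
game_id=17: ✓ → 82
game_id=18: ✓ → 106
game_id=19: ✓ → 85
quarter_sum = 77 + 63 + 75 + 117 + 91 + 126 + 93 + 125 + 62 + 82 + 106 + 85 = 1102

1102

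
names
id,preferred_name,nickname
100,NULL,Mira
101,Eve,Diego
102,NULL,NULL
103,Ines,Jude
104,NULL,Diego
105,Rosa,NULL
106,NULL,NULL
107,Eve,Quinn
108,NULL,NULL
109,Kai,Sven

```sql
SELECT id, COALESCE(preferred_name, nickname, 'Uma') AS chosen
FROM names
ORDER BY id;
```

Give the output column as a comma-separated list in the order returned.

Mira, Eve, Uma, Ines, Diego, Rosa, Uma, Eve, Uma, Kai

id=100: preferred_name=NULL, nickname=Mira → Mira
id=101: preferred_name=Eve → Eve
id=102: preferred_name=NULL, nickname=NULL, → literal Uma → Uma
id=103: preferred_name=Ines → Ines
id=104: preferred_name=NULL, nickname=Diego → Diego
id=105: preferred_name=Rosa → Rosa
id=106: preferred_name=NULL, nickname=NULL, → literal Uma → Uma
id=107: preferred_name=Eve → Eve
id=108: preferred_name=NULL, nickname=NULL, → literal Uma → Uma
id=109: preferred_name=Kai → Kai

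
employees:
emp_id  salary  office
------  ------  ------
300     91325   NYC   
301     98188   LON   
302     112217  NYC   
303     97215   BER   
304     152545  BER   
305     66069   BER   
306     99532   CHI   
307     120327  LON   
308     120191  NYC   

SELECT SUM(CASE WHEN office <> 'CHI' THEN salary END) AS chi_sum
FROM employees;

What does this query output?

emp_id=300: ✓ → 91325
emp_id=301: ✓ → 98188
emp_id=302: ✓ → 112217
emp_id=303: ✓ → 97215
emp_id=304: ✓ → 152545
emp_id=305: ✓ → 66069
emp_id=306: ✗
emp_id=307: ✓ → 120327
emp_id=308: ✓ → 120191
chi_sum = 91325 + 98188 + 112217 + 97215 + 152545 + 66069 + 120327 + 120191 = 858077

858077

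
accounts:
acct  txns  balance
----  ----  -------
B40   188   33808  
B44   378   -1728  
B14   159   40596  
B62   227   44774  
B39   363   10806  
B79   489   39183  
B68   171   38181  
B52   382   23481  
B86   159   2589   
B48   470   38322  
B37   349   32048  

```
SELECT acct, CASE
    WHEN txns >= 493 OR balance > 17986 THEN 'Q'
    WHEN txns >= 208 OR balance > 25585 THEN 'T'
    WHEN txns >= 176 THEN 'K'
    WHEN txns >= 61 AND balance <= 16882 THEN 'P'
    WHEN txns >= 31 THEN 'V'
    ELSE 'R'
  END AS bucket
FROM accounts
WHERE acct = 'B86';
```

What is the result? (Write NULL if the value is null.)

P

acct = B86: txns=159, balance=2589.
txns >= 493 OR balance > 17986 → false
txns >= 208 OR balance > 25585 → false
txns >= 176 → false
txns >= 61 AND balance <= 16882 → true → P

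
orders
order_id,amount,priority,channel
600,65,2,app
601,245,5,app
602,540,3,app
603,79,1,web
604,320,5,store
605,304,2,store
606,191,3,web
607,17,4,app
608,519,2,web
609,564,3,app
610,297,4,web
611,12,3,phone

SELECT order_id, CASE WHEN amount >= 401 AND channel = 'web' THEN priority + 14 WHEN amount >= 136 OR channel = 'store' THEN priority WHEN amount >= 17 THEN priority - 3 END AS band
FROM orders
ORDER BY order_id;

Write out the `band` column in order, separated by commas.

order_id=600: amount >= 17 → -1
order_id=601: amount >= 136 OR channel = 'store' → 5
order_id=602: amount >= 136 OR channel = 'store' → 3
order_id=603: amount >= 17 → -2
order_id=604: amount >= 136 OR channel = 'store' → 5
order_id=605: amount >= 136 OR channel = 'store' → 2
order_id=606: amount >= 136 OR channel = 'store' → 3
order_id=607: amount >= 17 → 1
order_id=608: amount >= 401 AND channel = 'web' → 16
order_id=609: amount >= 136 OR channel = 'store' → 3
order_id=610: amount >= 136 OR channel = 'store' → 4
order_id=611: (no match → NULL) → NULL

-1, 5, 3, -2, 5, 2, 3, 1, 16, 3, 4, NULL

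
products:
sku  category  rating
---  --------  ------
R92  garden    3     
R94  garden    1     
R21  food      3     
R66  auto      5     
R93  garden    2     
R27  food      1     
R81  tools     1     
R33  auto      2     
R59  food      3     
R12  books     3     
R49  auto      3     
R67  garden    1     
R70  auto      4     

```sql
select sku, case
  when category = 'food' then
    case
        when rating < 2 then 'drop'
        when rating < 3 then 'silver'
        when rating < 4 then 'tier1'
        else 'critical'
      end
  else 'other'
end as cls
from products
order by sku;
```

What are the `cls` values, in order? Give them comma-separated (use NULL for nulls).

sku=R12: category='books' → outer ELSE → other
sku=R21: category='food' → inner[rating < 4] → tier1
sku=R27: category='food' → inner[rating < 2] → drop
sku=R33: category='auto' → outer ELSE → other
sku=R49: category='auto' → outer ELSE → other
sku=R59: category='food' → inner[rating < 4] → tier1
sku=R66: category='auto' → outer ELSE → other
sku=R67: category='garden' → outer ELSE → other
sku=R70: category='auto' → outer ELSE → other
sku=R81: category='tools' → outer ELSE → other
sku=R92: category='garden' → outer ELSE → other
sku=R93: category='garden' → outer ELSE → other
sku=R94: category='garden' → outer ELSE → other

other, tier1, drop, other, other, tier1, other, other, other, other, other, other, other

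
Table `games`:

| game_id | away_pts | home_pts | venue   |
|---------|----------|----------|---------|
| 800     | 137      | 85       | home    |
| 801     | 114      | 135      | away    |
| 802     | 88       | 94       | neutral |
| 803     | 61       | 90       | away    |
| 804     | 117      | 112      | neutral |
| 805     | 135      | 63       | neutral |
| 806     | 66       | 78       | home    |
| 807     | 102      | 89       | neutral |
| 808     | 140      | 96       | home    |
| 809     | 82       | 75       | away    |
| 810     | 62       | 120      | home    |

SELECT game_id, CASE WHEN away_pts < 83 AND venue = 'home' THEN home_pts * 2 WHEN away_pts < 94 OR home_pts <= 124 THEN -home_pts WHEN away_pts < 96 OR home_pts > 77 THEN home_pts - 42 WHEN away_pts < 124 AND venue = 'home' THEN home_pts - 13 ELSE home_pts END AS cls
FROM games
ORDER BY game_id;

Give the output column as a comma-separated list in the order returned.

game_id=800: away_pts < 94 OR home_pts <= 124 → -85
game_id=801: away_pts < 96 OR home_pts > 77 → 93
game_id=802: away_pts < 94 OR home_pts <= 124 → -94
game_id=803: away_pts < 94 OR home_pts <= 124 → -90
game_id=804: away_pts < 94 OR home_pts <= 124 → -112
game_id=805: away_pts < 94 OR home_pts <= 124 → -63
game_id=806: away_pts < 83 AND venue = 'home' → 156
game_id=807: away_pts < 94 OR home_pts <= 124 → -89
game_id=808: away_pts < 94 OR home_pts <= 124 → -96
game_id=809: away_pts < 94 OR home_pts <= 124 → -75
game_id=810: away_pts < 83 AND venue = 'home' → 240

-85, 93, -94, -90, -112, -63, 156, -89, -96, -75, 240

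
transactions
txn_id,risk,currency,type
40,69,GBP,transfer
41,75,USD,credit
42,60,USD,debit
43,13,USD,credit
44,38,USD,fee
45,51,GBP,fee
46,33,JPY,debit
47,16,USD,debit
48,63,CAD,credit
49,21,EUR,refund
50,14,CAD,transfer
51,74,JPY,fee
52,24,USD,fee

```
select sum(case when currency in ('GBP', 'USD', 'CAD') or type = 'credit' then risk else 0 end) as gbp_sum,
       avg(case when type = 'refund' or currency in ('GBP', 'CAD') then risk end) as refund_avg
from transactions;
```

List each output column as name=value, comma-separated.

[gbp_sum: currency in ('GBP', 'USD', 'CAD') or type = 'credit']
txn_id=40: ✓ → 69
txn_id=41: ✓ → 75
txn_id=42: ✓ → 60
txn_id=43: ✓ → 13
txn_id=44: ✓ → 38
txn_id=45: ✓ → 51
txn_id=46: ✗
txn_id=47: ✓ → 16
txn_id=48: ✓ → 63
txn_id=49: ✗
txn_id=50: ✓ → 14
txn_id=51: ✗
txn_id=52: ✓ → 24
gbp_sum = 69 + 75 + 60 + 13 + 38 + 51 + 16 + 63 + 14 + 24 = 423
—
[refund_avg: type = 'refund' or currency in ('GBP', 'CAD')]
txn_id=40: ✓ → 69
txn_id=41: ✗
txn_id=42: ✗
txn_id=43: ✗
txn_id=44: ✗
txn_id=45: ✓ → 51
txn_id=46: ✗
txn_id=47: ✗
txn_id=48: ✓ → 63
txn_id=49: ✓ → 21
txn_id=50: ✓ → 14
txn_id=51: ✗
txn_id=52: ✗
refund_avg = (69 + 51 + 63 + 21 + 14) / 5 = 43.6

gbp_sum=423, refund_avg=43.6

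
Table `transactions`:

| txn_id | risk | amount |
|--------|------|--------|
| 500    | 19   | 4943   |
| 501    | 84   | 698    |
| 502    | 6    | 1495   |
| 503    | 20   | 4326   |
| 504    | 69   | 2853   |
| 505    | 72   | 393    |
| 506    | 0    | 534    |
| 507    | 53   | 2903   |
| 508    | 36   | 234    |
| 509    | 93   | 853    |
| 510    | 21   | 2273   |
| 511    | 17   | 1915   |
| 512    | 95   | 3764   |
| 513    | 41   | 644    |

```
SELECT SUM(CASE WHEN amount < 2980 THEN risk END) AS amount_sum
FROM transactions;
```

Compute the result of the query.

txn_id=500: ✗
txn_id=501: ✓ → 84
txn_id=502: ✓ → 6
txn_id=503: ✗
txn_id=504: ✓ → 69
txn_id=505: ✓ → 72
txn_id=506: ✓ → 0
txn_id=507: ✓ → 53
txn_id=508: ✓ → 36
txn_id=509: ✓ → 93
txn_id=510: ✓ → 21
txn_id=511: ✓ → 17
txn_id=512: ✗
txn_id=513: ✓ → 41
amount_sum = 84 + 6 + 69 + 72 + 53 + 36 + 93 + 21 + 17 + 41 = 492

492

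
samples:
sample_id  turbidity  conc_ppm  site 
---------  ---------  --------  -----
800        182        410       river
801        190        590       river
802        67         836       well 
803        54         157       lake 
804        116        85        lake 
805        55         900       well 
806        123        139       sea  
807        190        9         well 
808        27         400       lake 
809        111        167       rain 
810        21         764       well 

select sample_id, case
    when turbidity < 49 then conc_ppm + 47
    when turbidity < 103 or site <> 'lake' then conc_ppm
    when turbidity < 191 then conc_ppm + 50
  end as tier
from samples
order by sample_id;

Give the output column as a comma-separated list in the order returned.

410, 590, 836, 157, 135, 900, 139, 9, 447, 167, 811

sample_id=800: turbidity < 103 or site <> 'lake' → 410
sample_id=801: turbidity < 103 or site <> 'lake' → 590
sample_id=802: turbidity < 103 or site <> 'lake' → 836
sample_id=803: turbidity < 103 or site <> 'lake' → 157
sample_id=804: turbidity < 191 → 135
sample_id=805: turbidity < 103 or site <> 'lake' → 900
sample_id=806: turbidity < 103 or site <> 'lake' → 139
sample_id=807: turbidity < 103 or site <> 'lake' → 9
sample_id=808: turbidity < 49 → 447
sample_id=809: turbidity < 103 or site <> 'lake' → 167
sample_id=810: turbidity < 49 → 811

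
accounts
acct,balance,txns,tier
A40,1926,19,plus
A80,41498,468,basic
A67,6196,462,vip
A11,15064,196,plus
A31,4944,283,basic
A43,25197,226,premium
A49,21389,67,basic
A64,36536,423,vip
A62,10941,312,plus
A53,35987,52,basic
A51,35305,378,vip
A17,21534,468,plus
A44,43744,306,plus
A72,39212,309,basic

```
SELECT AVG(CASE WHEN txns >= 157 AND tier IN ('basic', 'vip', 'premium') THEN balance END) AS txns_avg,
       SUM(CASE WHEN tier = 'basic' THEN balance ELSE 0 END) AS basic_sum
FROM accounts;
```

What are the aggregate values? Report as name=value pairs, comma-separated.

txns_avg=26984, basic_sum=143030

[txns_avg: txns >= 157 AND tier IN ('basic', 'vip', 'premium')]
acct=A40: ✗
acct=A80: ✓ → 41498
acct=A67: ✓ → 6196
acct=A11: ✗
acct=A31: ✓ → 4944
acct=A43: ✓ → 25197
acct=A49: ✗
acct=A64: ✓ → 36536
acct=A62: ✗
acct=A53: ✗
acct=A51: ✓ → 35305
acct=A17: ✗
acct=A44: ✗
acct=A72: ✓ → 39212
txns_avg = (41498 + 6196 + 4944 + 25197 + 36536 + 35305 + 39212) / 7 = 26984
—
[basic_sum: tier = 'basic']
acct=A40: ✗
acct=A80: ✓ → 41498
acct=A67: ✗
acct=A11: ✗
acct=A31: ✓ → 4944
acct=A43: ✗
acct=A49: ✓ → 21389
acct=A64: ✗
acct=A62: ✗
acct=A53: ✓ → 35987
acct=A51: ✗
acct=A17: ✗
acct=A44: ✗
acct=A72: ✓ → 39212
basic_sum = 41498 + 4944 + 21389 + 35987 + 39212 = 143030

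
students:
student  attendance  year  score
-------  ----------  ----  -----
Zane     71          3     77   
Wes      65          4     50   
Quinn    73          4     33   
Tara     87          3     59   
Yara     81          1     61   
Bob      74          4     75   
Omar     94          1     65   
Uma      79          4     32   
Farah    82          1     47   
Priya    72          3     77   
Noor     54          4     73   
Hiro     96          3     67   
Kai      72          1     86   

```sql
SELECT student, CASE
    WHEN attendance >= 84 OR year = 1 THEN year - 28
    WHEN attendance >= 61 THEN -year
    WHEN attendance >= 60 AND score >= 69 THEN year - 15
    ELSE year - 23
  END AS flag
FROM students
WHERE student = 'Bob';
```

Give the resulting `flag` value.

-4

student = Bob: attendance=74, year=4, score=75.
attendance >= 84 OR year = 1 → false
attendance >= 61 → true → -4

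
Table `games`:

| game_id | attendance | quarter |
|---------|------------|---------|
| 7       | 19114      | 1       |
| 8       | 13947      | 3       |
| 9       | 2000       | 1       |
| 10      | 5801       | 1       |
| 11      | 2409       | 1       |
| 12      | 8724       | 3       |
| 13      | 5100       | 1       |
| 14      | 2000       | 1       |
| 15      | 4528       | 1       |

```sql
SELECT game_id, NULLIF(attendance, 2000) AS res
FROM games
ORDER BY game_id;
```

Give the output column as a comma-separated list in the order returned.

19114, 13947, NULL, 5801, 2409, 8724, 5100, NULL, 4528

game_id=7: attendance=19114 vs 2000: differ → 19114
game_id=8: attendance=13947 vs 2000: differ → 13947
game_id=9: attendance=2000 vs 2000: equal → NULL
game_id=10: attendance=5801 vs 2000: differ → 5801
game_id=11: attendance=2409 vs 2000: differ → 2409
game_id=12: attendance=8724 vs 2000: differ → 8724
game_id=13: attendance=5100 vs 2000: differ → 5100
game_id=14: attendance=2000 vs 2000: equal → NULL
game_id=15: attendance=4528 vs 2000: differ → 4528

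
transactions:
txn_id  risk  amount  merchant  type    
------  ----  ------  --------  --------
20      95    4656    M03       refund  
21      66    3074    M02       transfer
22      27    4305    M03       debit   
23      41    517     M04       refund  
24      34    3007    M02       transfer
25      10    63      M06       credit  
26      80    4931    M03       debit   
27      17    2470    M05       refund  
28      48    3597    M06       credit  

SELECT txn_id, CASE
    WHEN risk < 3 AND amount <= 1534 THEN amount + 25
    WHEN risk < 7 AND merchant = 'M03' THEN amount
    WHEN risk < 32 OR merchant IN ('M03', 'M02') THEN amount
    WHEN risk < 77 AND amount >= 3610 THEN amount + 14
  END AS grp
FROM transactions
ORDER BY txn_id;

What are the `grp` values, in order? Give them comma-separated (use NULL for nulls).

txn_id=20: risk < 32 OR merchant IN ('M03', 'M02') → 4656
txn_id=21: risk < 32 OR merchant IN ('M03', 'M02') → 3074
txn_id=22: risk < 32 OR merchant IN ('M03', 'M02') → 4305
txn_id=23: (no match → NULL) → NULL
txn_id=24: risk < 32 OR merchant IN ('M03', 'M02') → 3007
txn_id=25: risk < 32 OR merchant IN ('M03', 'M02') → 63
txn_id=26: risk < 32 OR merchant IN ('M03', 'M02') → 4931
txn_id=27: risk < 32 OR merchant IN ('M03', 'M02') → 2470
txn_id=28: (no match → NULL) → NULL

4656, 3074, 4305, NULL, 3007, 63, 4931, 2470, NULL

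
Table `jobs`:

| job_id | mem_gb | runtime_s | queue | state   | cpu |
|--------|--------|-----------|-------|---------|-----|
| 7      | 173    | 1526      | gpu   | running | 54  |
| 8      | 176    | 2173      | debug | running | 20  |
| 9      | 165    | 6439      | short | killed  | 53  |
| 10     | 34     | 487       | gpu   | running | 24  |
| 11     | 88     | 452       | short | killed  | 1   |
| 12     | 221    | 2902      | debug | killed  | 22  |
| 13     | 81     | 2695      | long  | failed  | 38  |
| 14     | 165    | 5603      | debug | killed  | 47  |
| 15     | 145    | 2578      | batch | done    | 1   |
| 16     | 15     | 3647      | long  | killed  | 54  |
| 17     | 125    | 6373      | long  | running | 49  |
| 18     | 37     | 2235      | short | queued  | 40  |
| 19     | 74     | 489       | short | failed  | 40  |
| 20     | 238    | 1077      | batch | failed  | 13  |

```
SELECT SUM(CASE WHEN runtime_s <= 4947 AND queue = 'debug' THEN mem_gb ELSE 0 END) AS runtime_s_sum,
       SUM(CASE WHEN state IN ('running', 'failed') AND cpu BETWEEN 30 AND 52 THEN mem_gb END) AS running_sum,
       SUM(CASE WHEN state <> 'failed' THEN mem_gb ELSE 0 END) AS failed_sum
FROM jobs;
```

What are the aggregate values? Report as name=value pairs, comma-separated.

[runtime_s_sum: runtime_s <= 4947 AND queue = 'debug']
job_id=7: ✗
job_id=8: ✓ → 176
job_id=9: ✗
job_id=10: ✗
job_id=11: ✗
job_id=12: ✓ → 221
job_id=13: ✗
job_id=14: ✗
job_id=15: ✗
job_id=16: ✗
job_id=17: ✗
job_id=18: ✗
job_id=19: ✗
job_id=20: ✗
runtime_s_sum = 176 + 221 = 397
—
[running_sum: state IN ('running', 'failed') AND cpu BETWEEN 30 AND 52]
job_id=7: ✗
job_id=8: ✗
job_id=9: ✗
job_id=10: ✗
job_id=11: ✗
job_id=12: ✗
job_id=13: ✓ → 81
job_id=14: ✗
job_id=15: ✗
job_id=16: ✗
job_id=17: ✓ → 125
job_id=18: ✗
job_id=19: ✓ → 74
job_id=20: ✗
running_sum = 81 + 125 + 74 = 280
—
[failed_sum: state <> 'failed']
job_id=7: ✓ → 173
job_id=8: ✓ → 176
job_id=9: ✓ → 165
job_id=10: ✓ → 34
job_id=11: ✓ → 88
job_id=12: ✓ → 221
job_id=13: ✗
job_id=14: ✓ → 165
job_id=15: ✓ → 145
job_id=16: ✓ → 15
job_id=17: ✓ → 125
job_id=18: ✓ → 37
job_id=19: ✗
job_id=20: ✗
failed_sum = 173 + 176 + 165 + 34 + 88 + 221 + 165 + 145 + 15 + 125 + 37 = 1344

runtime_s_sum=397, running_sum=280, failed_sum=1344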